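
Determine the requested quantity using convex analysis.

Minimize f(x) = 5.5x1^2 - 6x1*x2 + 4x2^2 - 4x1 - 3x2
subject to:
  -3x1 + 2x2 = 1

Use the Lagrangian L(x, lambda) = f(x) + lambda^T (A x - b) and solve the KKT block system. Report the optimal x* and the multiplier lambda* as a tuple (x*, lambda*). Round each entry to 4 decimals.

Form the Lagrangian:
  L(x, lambda) = (1/2) x^T Q x + c^T x + lambda^T (A x - b)
Stationarity (grad_x L = 0): Q x + c + A^T lambda = 0.
Primal feasibility: A x = b.

This gives the KKT block system:
  [ Q   A^T ] [ x     ]   [-c ]
  [ A    0  ] [ lambda ] = [ b ]

Solving the linear system:
  x*      = (0.5, 1.25)
  lambda* = (-2)
  f(x*)   = -1.875

x* = (0.5, 1.25), lambda* = (-2)


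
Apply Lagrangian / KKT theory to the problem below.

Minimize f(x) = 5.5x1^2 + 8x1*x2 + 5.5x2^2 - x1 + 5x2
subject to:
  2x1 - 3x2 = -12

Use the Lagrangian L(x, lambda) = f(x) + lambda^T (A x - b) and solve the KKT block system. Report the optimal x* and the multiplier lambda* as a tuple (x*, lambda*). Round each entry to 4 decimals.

Form the Lagrangian:
  L(x, lambda) = (1/2) x^T Q x + c^T x + lambda^T (A x - b)
Stationarity (grad_x L = 0): Q x + c + A^T lambda = 0.
Primal feasibility: A x = b.

This gives the KKT block system:
  [ Q   A^T ] [ x     ]   [-c ]
  [ A    0  ] [ lambda ] = [ b ]

Solving the linear system:
  x*      = (-2.3975, 2.4017)
  lambda* = (4.0795)
  f(x*)   = 31.6799

x* = (-2.3975, 2.4017), lambda* = (4.0795)


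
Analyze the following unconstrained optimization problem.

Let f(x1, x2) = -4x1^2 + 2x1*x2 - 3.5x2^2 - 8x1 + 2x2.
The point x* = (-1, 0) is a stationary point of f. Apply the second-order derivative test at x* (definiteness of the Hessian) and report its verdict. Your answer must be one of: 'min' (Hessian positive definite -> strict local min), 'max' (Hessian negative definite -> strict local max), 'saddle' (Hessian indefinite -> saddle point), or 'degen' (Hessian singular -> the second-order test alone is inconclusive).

Compute the Hessian H = grad^2 f:
  H = [[-8, 2], [2, -7]]
Verify stationarity: grad f(x*) = H x* + g = (0, 0).
Eigenvalues of H: -9.5616, -5.4384.
Both eigenvalues < 0, so H is negative definite -> x* is a strict local max.

max


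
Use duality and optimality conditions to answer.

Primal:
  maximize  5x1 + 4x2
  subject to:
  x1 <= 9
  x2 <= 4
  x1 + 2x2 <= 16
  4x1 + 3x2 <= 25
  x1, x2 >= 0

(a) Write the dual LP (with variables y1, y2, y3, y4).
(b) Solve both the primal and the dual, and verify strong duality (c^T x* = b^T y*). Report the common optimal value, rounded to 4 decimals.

The standard primal-dual pair for 'max c^T x s.t. A x <= b, x >= 0' is:
  Dual:  min b^T y  s.t.  A^T y >= c,  y >= 0.

So the dual LP is:
  minimize  9y1 + 4y2 + 16y3 + 25y4
  subject to:
    y1 + y3 + 4y4 >= 5
    y2 + 2y3 + 3y4 >= 4
    y1, y2, y3, y4 >= 0

Solving the primal: x* = (3.25, 4).
  primal value c^T x* = 32.25.
Solving the dual: y* = (0, 0.25, 0, 1.25).
  dual value b^T y* = 32.25.
Strong duality: c^T x* = b^T y*. Confirmed.

32.25


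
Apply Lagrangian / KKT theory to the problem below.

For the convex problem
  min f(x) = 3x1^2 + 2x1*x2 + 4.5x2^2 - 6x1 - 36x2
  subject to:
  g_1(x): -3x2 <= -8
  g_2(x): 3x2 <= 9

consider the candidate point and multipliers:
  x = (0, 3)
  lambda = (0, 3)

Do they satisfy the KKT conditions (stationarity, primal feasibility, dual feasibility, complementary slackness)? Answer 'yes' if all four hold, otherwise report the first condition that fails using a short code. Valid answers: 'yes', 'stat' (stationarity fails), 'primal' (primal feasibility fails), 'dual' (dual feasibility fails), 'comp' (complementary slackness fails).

Gradient of f: grad f(x) = Q x + c = (0, -9)
Constraint values g_i(x) = a_i^T x - b_i:
  g_1((0, 3)) = -1
  g_2((0, 3)) = 0
Stationarity residual: grad f(x) + sum_i lambda_i a_i = (0, 0)
  -> stationarity OK
Primal feasibility (all g_i <= 0): OK
Dual feasibility (all lambda_i >= 0): OK
Complementary slackness (lambda_i * g_i(x) = 0 for all i): OK

Verdict: yes, KKT holds.

yes


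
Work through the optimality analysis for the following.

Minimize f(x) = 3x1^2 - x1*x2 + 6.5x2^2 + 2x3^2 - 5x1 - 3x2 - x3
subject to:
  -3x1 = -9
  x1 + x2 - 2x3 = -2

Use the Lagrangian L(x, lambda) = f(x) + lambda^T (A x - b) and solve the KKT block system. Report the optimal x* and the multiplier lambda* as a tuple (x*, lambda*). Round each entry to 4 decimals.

Form the Lagrangian:
  L(x, lambda) = (1/2) x^T Q x + c^T x + lambda^T (A x - b)
Stationarity (grad_x L = 0): Q x + c + A^T lambda = 0.
Primal feasibility: A x = b.

This gives the KKT block system:
  [ Q   A^T ] [ x     ]   [-c ]
  [ A    0  ] [ lambda ] = [ b ]

Solving the linear system:
  x*      = (3, 0.1071, 2.5536)
  lambda* = (5.8333, 4.6071)
  f(x*)   = 21.9196

x* = (3, 0.1071, 2.5536), lambda* = (5.8333, 4.6071)


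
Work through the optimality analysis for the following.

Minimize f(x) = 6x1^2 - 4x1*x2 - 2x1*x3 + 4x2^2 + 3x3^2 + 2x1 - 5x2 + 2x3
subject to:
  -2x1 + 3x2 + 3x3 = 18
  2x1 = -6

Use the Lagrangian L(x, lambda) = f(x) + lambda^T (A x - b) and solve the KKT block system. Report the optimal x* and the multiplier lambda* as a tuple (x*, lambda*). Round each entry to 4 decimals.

Form the Lagrangian:
  L(x, lambda) = (1/2) x^T Q x + c^T x + lambda^T (A x - b)
Stationarity (grad_x L = 0): Q x + c + A^T lambda = 0.
Primal feasibility: A x = b.

This gives the KKT block system:
  [ Q   A^T ] [ x     ]   [-c ]
  [ A    0  ] [ lambda ] = [ b ]

Solving the linear system:
  x*      = (-3, 1.7857, 2.2143)
  lambda* = (-7.0952, 15.6905)
  f(x*)   = 105.6786

x* = (-3, 1.7857, 2.2143), lambda* = (-7.0952, 15.6905)


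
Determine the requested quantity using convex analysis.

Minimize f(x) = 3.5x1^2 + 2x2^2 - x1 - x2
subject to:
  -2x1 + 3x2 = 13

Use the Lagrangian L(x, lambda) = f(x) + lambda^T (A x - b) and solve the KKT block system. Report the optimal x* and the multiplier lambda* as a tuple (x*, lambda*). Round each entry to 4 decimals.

Form the Lagrangian:
  L(x, lambda) = (1/2) x^T Q x + c^T x + lambda^T (A x - b)
Stationarity (grad_x L = 0): Q x + c + A^T lambda = 0.
Primal feasibility: A x = b.

This gives the KKT block system:
  [ Q   A^T ] [ x     ]   [-c ]
  [ A    0  ] [ lambda ] = [ b ]

Solving the linear system:
  x*      = (-1.1266, 3.5823)
  lambda* = (-4.443)
  f(x*)   = 27.6519

x* = (-1.1266, 3.5823), lambda* = (-4.443)


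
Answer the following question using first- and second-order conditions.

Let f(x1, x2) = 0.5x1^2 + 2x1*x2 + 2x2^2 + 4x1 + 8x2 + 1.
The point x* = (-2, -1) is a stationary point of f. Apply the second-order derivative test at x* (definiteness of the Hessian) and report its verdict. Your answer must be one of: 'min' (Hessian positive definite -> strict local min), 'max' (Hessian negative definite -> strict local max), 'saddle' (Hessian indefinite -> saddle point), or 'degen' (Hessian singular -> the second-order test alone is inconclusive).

Compute the Hessian H = grad^2 f:
  H = [[1, 2], [2, 4]]
Verify stationarity: grad f(x*) = H x* + g = (0, 0).
Eigenvalues of H: 0, 5.
H has a zero eigenvalue (singular; positive semidefinite but not definite), so H is neither positive definite, negative definite, nor indefinite. The second-order test alone is inconclusive -> degen.
(Indeed, f is constant along the null direction of H through x*, so x* is not a strict local extremum.)

degen


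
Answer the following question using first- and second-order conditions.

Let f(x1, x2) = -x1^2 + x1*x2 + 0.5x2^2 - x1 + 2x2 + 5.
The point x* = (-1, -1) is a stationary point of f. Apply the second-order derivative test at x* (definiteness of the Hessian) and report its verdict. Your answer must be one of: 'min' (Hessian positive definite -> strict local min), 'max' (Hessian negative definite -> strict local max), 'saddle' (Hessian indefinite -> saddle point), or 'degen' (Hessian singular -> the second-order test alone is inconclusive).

Compute the Hessian H = grad^2 f:
  H = [[-2, 1], [1, 1]]
Verify stationarity: grad f(x*) = H x* + g = (0, 0).
Eigenvalues of H: -2.3028, 1.3028.
Eigenvalues have mixed signs, so H is indefinite -> x* is a saddle point.

saddle


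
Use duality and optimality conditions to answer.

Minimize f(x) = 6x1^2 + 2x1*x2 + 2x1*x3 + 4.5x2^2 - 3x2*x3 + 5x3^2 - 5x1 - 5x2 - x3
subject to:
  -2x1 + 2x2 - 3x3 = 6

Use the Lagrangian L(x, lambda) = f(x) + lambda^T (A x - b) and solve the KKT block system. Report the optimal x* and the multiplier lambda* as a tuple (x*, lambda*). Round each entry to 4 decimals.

Form the Lagrangian:
  L(x, lambda) = (1/2) x^T Q x + c^T x + lambda^T (A x - b)
Stationarity (grad_x L = 0): Q x + c + A^T lambda = 0.
Primal feasibility: A x = b.

This gives the KKT block system:
  [ Q   A^T ] [ x     ]   [-c ]
  [ A    0  ] [ lambda ] = [ b ]

Solving the linear system:
  x*      = (-0.4545, 1.4192, -0.7509)
  lambda* = (-4.5584)
  f(x*)   = 11.6387

x* = (-0.4545, 1.4192, -0.7509), lambda* = (-4.5584)


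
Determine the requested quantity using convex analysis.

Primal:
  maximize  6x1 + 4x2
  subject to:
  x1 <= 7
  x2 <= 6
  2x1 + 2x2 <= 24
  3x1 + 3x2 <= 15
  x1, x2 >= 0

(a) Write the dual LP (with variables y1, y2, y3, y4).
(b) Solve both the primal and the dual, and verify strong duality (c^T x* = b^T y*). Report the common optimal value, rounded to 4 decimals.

The standard primal-dual pair for 'max c^T x s.t. A x <= b, x >= 0' is:
  Dual:  min b^T y  s.t.  A^T y >= c,  y >= 0.

So the dual LP is:
  minimize  7y1 + 6y2 + 24y3 + 15y4
  subject to:
    y1 + 2y3 + 3y4 >= 6
    y2 + 2y3 + 3y4 >= 4
    y1, y2, y3, y4 >= 0

Solving the primal: x* = (5, 0).
  primal value c^T x* = 30.
Solving the dual: y* = (0, 0, 0, 2).
  dual value b^T y* = 30.
Strong duality: c^T x* = b^T y*. Confirmed.

30


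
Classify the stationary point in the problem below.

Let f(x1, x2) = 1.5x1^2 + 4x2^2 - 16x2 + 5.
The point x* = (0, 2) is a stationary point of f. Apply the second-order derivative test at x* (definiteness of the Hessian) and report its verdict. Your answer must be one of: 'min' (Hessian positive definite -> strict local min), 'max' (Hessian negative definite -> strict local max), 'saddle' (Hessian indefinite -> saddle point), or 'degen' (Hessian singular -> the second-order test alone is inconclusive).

Compute the Hessian H = grad^2 f:
  H = [[3, 0], [0, 8]]
Verify stationarity: grad f(x*) = H x* + g = (0, 0).
Eigenvalues of H: 3, 8.
Both eigenvalues > 0, so H is positive definite -> x* is a strict local min.

min


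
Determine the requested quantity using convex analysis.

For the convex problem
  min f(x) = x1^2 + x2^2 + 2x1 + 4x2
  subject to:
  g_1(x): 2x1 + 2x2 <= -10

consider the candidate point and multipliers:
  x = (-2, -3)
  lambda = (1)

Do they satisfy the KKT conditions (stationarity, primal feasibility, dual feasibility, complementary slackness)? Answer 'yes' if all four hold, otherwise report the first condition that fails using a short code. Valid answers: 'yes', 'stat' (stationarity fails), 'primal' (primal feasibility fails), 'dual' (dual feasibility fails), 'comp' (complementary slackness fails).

Gradient of f: grad f(x) = Q x + c = (-2, -2)
Constraint values g_i(x) = a_i^T x - b_i:
  g_1((-2, -3)) = 0
Stationarity residual: grad f(x) + sum_i lambda_i a_i = (0, 0)
  -> stationarity OK
Primal feasibility (all g_i <= 0): OK
Dual feasibility (all lambda_i >= 0): OK
Complementary slackness (lambda_i * g_i(x) = 0 for all i): OK

Verdict: yes, KKT holds.

yes


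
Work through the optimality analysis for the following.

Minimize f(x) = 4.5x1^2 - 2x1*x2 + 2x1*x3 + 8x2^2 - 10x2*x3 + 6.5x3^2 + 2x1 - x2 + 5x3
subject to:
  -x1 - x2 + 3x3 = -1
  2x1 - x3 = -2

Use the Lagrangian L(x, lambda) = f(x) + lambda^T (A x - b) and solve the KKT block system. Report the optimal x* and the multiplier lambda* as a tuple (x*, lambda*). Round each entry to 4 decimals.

Form the Lagrangian:
  L(x, lambda) = (1/2) x^T Q x + c^T x + lambda^T (A x - b)
Stationarity (grad_x L = 0): Q x + c + A^T lambda = 0.
Primal feasibility: A x = b.

This gives the KKT block system:
  [ Q   A^T ] [ x     ]   [-c ]
  [ A    0  ] [ lambda ] = [ b ]

Solving the linear system:
  x*      = (-1.4819, -0.4096, -0.9639)
  lambda* = (5.0482, 8.747)
  f(x*)   = 7.5843

x* = (-1.4819, -0.4096, -0.9639), lambda* = (5.0482, 8.747)


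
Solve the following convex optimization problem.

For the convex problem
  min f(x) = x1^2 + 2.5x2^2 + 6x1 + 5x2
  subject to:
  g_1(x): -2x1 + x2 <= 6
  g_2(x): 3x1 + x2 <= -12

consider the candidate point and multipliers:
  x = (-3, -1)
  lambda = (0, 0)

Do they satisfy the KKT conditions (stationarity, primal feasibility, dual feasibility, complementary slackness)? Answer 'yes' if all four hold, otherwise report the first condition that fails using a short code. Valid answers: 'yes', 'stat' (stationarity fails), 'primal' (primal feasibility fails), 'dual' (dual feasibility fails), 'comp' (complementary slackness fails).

Gradient of f: grad f(x) = Q x + c = (0, 0)
Constraint values g_i(x) = a_i^T x - b_i:
  g_1((-3, -1)) = -1
  g_2((-3, -1)) = 2
Stationarity residual: grad f(x) + sum_i lambda_i a_i = (0, 0)
  -> stationarity OK
Primal feasibility (all g_i <= 0): FAILS
Dual feasibility (all lambda_i >= 0): OK
Complementary slackness (lambda_i * g_i(x) = 0 for all i): OK

Verdict: the first failing condition is primal_feasibility -> primal.

primal


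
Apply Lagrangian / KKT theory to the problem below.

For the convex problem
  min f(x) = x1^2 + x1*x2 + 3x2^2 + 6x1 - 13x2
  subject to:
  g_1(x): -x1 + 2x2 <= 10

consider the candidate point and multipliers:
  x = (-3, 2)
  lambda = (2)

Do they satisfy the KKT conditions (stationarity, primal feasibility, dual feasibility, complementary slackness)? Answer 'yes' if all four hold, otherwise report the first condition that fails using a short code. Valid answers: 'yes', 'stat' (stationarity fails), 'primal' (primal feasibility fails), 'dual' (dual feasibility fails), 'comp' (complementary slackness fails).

Gradient of f: grad f(x) = Q x + c = (2, -4)
Constraint values g_i(x) = a_i^T x - b_i:
  g_1((-3, 2)) = -3
Stationarity residual: grad f(x) + sum_i lambda_i a_i = (0, 0)
  -> stationarity OK
Primal feasibility (all g_i <= 0): OK
Dual feasibility (all lambda_i >= 0): OK
Complementary slackness (lambda_i * g_i(x) = 0 for all i): FAILS

Verdict: the first failing condition is complementary_slackness -> comp.

comp


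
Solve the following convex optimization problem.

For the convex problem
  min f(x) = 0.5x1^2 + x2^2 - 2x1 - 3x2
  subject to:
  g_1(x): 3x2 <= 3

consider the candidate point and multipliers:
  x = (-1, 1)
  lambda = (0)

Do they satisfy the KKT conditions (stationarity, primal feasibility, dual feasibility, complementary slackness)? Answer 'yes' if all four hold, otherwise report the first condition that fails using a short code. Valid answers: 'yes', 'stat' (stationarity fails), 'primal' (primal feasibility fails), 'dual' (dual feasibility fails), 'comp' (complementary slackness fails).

Gradient of f: grad f(x) = Q x + c = (-3, -1)
Constraint values g_i(x) = a_i^T x - b_i:
  g_1((-1, 1)) = 0
Stationarity residual: grad f(x) + sum_i lambda_i a_i = (-3, -1)
  -> stationarity FAILS
Primal feasibility (all g_i <= 0): OK
Dual feasibility (all lambda_i >= 0): OK
Complementary slackness (lambda_i * g_i(x) = 0 for all i): OK

Verdict: the first failing condition is stationarity -> stat.

stat


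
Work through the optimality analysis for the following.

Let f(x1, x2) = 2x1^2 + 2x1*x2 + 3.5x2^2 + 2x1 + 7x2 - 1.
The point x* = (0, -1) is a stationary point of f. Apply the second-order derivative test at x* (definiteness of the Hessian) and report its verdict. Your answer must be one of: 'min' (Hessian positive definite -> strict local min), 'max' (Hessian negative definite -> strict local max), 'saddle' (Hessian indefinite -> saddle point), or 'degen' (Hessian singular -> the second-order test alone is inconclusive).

Compute the Hessian H = grad^2 f:
  H = [[4, 2], [2, 7]]
Verify stationarity: grad f(x*) = H x* + g = (0, 0).
Eigenvalues of H: 3, 8.
Both eigenvalues > 0, so H is positive definite -> x* is a strict local min.

min


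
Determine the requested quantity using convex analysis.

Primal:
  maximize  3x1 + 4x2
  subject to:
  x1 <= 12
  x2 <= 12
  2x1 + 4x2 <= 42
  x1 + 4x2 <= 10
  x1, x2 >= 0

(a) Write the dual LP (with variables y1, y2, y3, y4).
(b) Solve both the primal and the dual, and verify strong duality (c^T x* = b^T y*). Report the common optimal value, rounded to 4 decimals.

The standard primal-dual pair for 'max c^T x s.t. A x <= b, x >= 0' is:
  Dual:  min b^T y  s.t.  A^T y >= c,  y >= 0.

So the dual LP is:
  minimize  12y1 + 12y2 + 42y3 + 10y4
  subject to:
    y1 + 2y3 + y4 >= 3
    y2 + 4y3 + 4y4 >= 4
    y1, y2, y3, y4 >= 0

Solving the primal: x* = (10, 0).
  primal value c^T x* = 30.
Solving the dual: y* = (0, 0, 0, 3).
  dual value b^T y* = 30.
Strong duality: c^T x* = b^T y*. Confirmed.

30


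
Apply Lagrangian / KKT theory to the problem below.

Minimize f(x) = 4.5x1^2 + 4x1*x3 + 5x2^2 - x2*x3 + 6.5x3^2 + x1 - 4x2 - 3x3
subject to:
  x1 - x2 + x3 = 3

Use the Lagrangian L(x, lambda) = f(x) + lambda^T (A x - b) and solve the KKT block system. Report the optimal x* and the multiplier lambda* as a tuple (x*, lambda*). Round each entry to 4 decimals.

Form the Lagrangian:
  L(x, lambda) = (1/2) x^T Q x + c^T x + lambda^T (A x - b)
Stationarity (grad_x L = 0): Q x + c + A^T lambda = 0.
Primal feasibility: A x = b.

This gives the KKT block system:
  [ Q   A^T ] [ x     ]   [-c ]
  [ A    0  ] [ lambda ] = [ b ]

Solving the linear system:
  x*      = (1.0913, -0.9652, 0.9435)
  lambda* = (-14.5957)
  f(x*)   = 22.9543

x* = (1.0913, -0.9652, 0.9435), lambda* = (-14.5957)


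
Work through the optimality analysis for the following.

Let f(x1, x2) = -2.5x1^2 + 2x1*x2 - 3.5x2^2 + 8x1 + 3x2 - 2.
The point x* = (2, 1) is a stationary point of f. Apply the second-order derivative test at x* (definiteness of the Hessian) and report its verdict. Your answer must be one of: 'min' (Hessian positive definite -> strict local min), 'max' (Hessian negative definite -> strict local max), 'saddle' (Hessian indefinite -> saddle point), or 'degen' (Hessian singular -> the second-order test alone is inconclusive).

Compute the Hessian H = grad^2 f:
  H = [[-5, 2], [2, -7]]
Verify stationarity: grad f(x*) = H x* + g = (0, 0).
Eigenvalues of H: -8.2361, -3.7639.
Both eigenvalues < 0, so H is negative definite -> x* is a strict local max.

max


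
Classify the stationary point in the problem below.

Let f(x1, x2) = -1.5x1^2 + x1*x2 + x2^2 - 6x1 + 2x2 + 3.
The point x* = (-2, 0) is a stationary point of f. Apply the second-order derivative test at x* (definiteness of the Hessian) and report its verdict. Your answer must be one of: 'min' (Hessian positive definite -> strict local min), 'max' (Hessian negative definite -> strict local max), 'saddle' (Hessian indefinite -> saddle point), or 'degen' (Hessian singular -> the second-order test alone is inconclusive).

Compute the Hessian H = grad^2 f:
  H = [[-3, 1], [1, 2]]
Verify stationarity: grad f(x*) = H x* + g = (0, 0).
Eigenvalues of H: -3.1926, 2.1926.
Eigenvalues have mixed signs, so H is indefinite -> x* is a saddle point.

saddle


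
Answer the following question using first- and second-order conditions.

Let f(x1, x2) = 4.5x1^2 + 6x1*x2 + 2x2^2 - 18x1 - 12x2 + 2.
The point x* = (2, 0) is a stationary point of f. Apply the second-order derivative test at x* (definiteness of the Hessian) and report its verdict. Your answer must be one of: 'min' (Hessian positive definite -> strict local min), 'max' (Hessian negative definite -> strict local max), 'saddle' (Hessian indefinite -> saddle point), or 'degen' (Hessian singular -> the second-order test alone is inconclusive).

Compute the Hessian H = grad^2 f:
  H = [[9, 6], [6, 4]]
Verify stationarity: grad f(x*) = H x* + g = (0, 0).
Eigenvalues of H: 0, 13.
H has a zero eigenvalue (singular; positive semidefinite but not definite), so H is neither positive definite, negative definite, nor indefinite. The second-order test alone is inconclusive -> degen.
(Indeed, f is constant along the null direction of H through x*, so x* is not a strict local extremum.)

degen


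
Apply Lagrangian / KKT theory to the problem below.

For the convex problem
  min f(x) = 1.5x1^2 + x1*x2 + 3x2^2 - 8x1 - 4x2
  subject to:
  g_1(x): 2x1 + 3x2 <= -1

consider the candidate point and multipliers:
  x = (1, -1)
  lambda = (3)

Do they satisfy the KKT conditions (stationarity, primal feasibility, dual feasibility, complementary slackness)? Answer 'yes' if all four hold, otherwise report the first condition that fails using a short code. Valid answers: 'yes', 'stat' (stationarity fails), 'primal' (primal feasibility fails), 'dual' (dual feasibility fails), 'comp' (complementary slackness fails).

Gradient of f: grad f(x) = Q x + c = (-6, -9)
Constraint values g_i(x) = a_i^T x - b_i:
  g_1((1, -1)) = 0
Stationarity residual: grad f(x) + sum_i lambda_i a_i = (0, 0)
  -> stationarity OK
Primal feasibility (all g_i <= 0): OK
Dual feasibility (all lambda_i >= 0): OK
Complementary slackness (lambda_i * g_i(x) = 0 for all i): OK

Verdict: yes, KKT holds.

yes


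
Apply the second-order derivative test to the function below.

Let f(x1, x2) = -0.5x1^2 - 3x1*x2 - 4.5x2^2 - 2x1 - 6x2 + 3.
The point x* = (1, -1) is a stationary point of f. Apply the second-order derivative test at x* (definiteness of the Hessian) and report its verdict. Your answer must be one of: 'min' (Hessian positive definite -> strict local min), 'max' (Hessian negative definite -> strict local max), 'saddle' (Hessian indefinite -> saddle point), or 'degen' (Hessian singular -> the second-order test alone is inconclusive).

Compute the Hessian H = grad^2 f:
  H = [[-1, -3], [-3, -9]]
Verify stationarity: grad f(x*) = H x* + g = (0, 0).
Eigenvalues of H: -10, 0.
H has a zero eigenvalue (singular; negative semidefinite but not definite), so H is neither positive definite, negative definite, nor indefinite. The second-order test alone is inconclusive -> degen.
(Indeed, f is constant along the null direction of H through x*, so x* is not a strict local extremum.)

degen


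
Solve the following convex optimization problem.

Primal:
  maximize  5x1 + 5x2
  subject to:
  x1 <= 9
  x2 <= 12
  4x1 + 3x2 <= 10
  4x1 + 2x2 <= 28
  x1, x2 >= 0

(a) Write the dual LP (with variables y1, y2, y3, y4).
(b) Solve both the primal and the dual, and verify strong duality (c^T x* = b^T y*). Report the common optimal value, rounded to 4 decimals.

The standard primal-dual pair for 'max c^T x s.t. A x <= b, x >= 0' is:
  Dual:  min b^T y  s.t.  A^T y >= c,  y >= 0.

So the dual LP is:
  minimize  9y1 + 12y2 + 10y3 + 28y4
  subject to:
    y1 + 4y3 + 4y4 >= 5
    y2 + 3y3 + 2y4 >= 5
    y1, y2, y3, y4 >= 0

Solving the primal: x* = (0, 3.3333).
  primal value c^T x* = 16.6667.
Solving the dual: y* = (0, 0, 1.6667, 0).
  dual value b^T y* = 16.6667.
Strong duality: c^T x* = b^T y*. Confirmed.

16.6667


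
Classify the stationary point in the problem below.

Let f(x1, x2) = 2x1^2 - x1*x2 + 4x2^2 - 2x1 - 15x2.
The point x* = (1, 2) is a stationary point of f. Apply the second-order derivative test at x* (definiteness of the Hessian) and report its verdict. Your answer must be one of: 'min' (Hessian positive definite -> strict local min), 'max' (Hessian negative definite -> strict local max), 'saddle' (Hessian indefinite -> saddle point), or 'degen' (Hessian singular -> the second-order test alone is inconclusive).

Compute the Hessian H = grad^2 f:
  H = [[4, -1], [-1, 8]]
Verify stationarity: grad f(x*) = H x* + g = (0, 0).
Eigenvalues of H: 3.7639, 8.2361.
Both eigenvalues > 0, so H is positive definite -> x* is a strict local min.

min


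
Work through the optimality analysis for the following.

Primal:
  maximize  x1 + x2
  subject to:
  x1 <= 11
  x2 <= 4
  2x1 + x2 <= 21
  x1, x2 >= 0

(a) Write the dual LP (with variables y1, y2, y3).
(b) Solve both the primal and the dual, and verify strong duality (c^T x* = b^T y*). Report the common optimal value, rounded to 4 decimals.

The standard primal-dual pair for 'max c^T x s.t. A x <= b, x >= 0' is:
  Dual:  min b^T y  s.t.  A^T y >= c,  y >= 0.

So the dual LP is:
  minimize  11y1 + 4y2 + 21y3
  subject to:
    y1 + 2y3 >= 1
    y2 + y3 >= 1
    y1, y2, y3 >= 0

Solving the primal: x* = (8.5, 4).
  primal value c^T x* = 12.5.
Solving the dual: y* = (0, 0.5, 0.5).
  dual value b^T y* = 12.5.
Strong duality: c^T x* = b^T y*. Confirmed.

12.5


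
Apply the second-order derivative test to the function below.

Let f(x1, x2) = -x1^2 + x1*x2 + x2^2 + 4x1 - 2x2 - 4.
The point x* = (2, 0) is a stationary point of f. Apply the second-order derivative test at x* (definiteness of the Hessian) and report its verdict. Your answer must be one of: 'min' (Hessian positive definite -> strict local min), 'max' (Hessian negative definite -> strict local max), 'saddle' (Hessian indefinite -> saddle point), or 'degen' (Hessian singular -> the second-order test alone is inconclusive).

Compute the Hessian H = grad^2 f:
  H = [[-2, 1], [1, 2]]
Verify stationarity: grad f(x*) = H x* + g = (0, 0).
Eigenvalues of H: -2.2361, 2.2361.
Eigenvalues have mixed signs, so H is indefinite -> x* is a saddle point.

saddle


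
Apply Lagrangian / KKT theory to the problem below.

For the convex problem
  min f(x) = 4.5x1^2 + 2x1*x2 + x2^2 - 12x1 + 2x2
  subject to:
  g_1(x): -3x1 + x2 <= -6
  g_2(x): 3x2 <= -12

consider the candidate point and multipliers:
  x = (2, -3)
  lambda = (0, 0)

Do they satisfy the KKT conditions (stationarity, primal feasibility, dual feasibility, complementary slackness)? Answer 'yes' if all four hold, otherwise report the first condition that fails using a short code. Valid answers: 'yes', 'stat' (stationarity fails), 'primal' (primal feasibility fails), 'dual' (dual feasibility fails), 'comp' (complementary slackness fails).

Gradient of f: grad f(x) = Q x + c = (0, 0)
Constraint values g_i(x) = a_i^T x - b_i:
  g_1((2, -3)) = -3
  g_2((2, -3)) = 3
Stationarity residual: grad f(x) + sum_i lambda_i a_i = (0, 0)
  -> stationarity OK
Primal feasibility (all g_i <= 0): FAILS
Dual feasibility (all lambda_i >= 0): OK
Complementary slackness (lambda_i * g_i(x) = 0 for all i): OK

Verdict: the first failing condition is primal_feasibility -> primal.

primal


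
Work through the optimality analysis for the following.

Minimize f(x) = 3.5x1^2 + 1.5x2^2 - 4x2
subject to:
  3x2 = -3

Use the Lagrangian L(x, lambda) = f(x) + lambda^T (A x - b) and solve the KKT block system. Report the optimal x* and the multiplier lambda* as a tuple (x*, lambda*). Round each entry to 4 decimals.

Form the Lagrangian:
  L(x, lambda) = (1/2) x^T Q x + c^T x + lambda^T (A x - b)
Stationarity (grad_x L = 0): Q x + c + A^T lambda = 0.
Primal feasibility: A x = b.

This gives the KKT block system:
  [ Q   A^T ] [ x     ]   [-c ]
  [ A    0  ] [ lambda ] = [ b ]

Solving the linear system:
  x*      = (0, -1)
  lambda* = (2.3333)
  f(x*)   = 5.5

x* = (0, -1), lambda* = (2.3333)


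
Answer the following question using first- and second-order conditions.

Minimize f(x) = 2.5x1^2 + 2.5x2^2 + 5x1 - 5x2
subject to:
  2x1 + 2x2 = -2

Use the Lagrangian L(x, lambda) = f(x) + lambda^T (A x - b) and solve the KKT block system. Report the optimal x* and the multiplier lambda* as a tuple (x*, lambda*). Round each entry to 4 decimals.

Form the Lagrangian:
  L(x, lambda) = (1/2) x^T Q x + c^T x + lambda^T (A x - b)
Stationarity (grad_x L = 0): Q x + c + A^T lambda = 0.
Primal feasibility: A x = b.

This gives the KKT block system:
  [ Q   A^T ] [ x     ]   [-c ]
  [ A    0  ] [ lambda ] = [ b ]

Solving the linear system:
  x*      = (-1.5, 0.5)
  lambda* = (1.25)
  f(x*)   = -3.75

x* = (-1.5, 0.5), lambda* = (1.25)


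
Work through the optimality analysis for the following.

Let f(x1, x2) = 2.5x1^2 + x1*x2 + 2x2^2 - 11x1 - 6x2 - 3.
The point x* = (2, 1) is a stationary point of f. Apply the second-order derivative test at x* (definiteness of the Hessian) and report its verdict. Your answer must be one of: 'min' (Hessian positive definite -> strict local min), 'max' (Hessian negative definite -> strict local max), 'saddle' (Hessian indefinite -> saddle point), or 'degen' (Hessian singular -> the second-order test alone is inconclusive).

Compute the Hessian H = grad^2 f:
  H = [[5, 1], [1, 4]]
Verify stationarity: grad f(x*) = H x* + g = (0, 0).
Eigenvalues of H: 3.382, 5.618.
Both eigenvalues > 0, so H is positive definite -> x* is a strict local min.

min


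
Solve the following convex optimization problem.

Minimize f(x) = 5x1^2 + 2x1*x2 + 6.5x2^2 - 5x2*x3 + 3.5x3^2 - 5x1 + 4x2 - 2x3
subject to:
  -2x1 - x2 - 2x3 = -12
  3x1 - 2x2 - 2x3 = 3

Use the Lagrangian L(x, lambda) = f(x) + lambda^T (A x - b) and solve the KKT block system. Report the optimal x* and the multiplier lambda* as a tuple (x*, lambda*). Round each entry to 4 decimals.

Form the Lagrangian:
  L(x, lambda) = (1/2) x^T Q x + c^T x + lambda^T (A x - b)
Stationarity (grad_x L = 0): Q x + c + A^T lambda = 0.
Primal feasibility: A x = b.

This gives the KKT block system:
  [ Q   A^T ] [ x     ]   [-c ]
  [ A    0  ] [ lambda ] = [ b ]

Solving the linear system:
  x*      = (3.108, 0.54, 2.622)
  lambda* = (9.5282, -2.7012)
  f(x*)   = 51.9091

x* = (3.108, 0.54, 2.622), lambda* = (9.5282, -2.7012)


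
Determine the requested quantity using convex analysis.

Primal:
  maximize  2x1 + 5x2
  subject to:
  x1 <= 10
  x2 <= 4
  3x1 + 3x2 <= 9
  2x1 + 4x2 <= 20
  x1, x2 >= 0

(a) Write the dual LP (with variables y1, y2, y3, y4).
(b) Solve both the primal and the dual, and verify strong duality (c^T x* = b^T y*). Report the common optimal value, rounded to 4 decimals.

The standard primal-dual pair for 'max c^T x s.t. A x <= b, x >= 0' is:
  Dual:  min b^T y  s.t.  A^T y >= c,  y >= 0.

So the dual LP is:
  minimize  10y1 + 4y2 + 9y3 + 20y4
  subject to:
    y1 + 3y3 + 2y4 >= 2
    y2 + 3y3 + 4y4 >= 5
    y1, y2, y3, y4 >= 0

Solving the primal: x* = (0, 3).
  primal value c^T x* = 15.
Solving the dual: y* = (0, 0, 1.6667, 0).
  dual value b^T y* = 15.
Strong duality: c^T x* = b^T y*. Confirmed.

15


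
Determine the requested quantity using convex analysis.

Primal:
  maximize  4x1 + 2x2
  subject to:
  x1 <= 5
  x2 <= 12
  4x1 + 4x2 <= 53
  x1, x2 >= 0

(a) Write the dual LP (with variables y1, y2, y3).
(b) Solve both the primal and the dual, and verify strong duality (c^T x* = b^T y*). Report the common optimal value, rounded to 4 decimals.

The standard primal-dual pair for 'max c^T x s.t. A x <= b, x >= 0' is:
  Dual:  min b^T y  s.t.  A^T y >= c,  y >= 0.

So the dual LP is:
  minimize  5y1 + 12y2 + 53y3
  subject to:
    y1 + 4y3 >= 4
    y2 + 4y3 >= 2
    y1, y2, y3 >= 0

Solving the primal: x* = (5, 8.25).
  primal value c^T x* = 36.5.
Solving the dual: y* = (2, 0, 0.5).
  dual value b^T y* = 36.5.
Strong duality: c^T x* = b^T y*. Confirmed.

36.5


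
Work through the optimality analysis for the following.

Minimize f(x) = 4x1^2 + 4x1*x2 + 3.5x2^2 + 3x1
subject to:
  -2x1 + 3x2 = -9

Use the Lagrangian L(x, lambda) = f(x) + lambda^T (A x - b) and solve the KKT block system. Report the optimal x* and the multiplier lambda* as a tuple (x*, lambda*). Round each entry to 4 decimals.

Form the Lagrangian:
  L(x, lambda) = (1/2) x^T Q x + c^T x + lambda^T (A x - b)
Stationarity (grad_x L = 0): Q x + c + A^T lambda = 0.
Primal feasibility: A x = b.

This gives the KKT block system:
  [ Q   A^T ] [ x     ]   [-c ]
  [ A    0  ] [ lambda ] = [ b ]

Solving the linear system:
  x*      = (1.3986, -2.0676)
  lambda* = (2.9595)
  f(x*)   = 15.4155

x* = (1.3986, -2.0676), lambda* = (2.9595)


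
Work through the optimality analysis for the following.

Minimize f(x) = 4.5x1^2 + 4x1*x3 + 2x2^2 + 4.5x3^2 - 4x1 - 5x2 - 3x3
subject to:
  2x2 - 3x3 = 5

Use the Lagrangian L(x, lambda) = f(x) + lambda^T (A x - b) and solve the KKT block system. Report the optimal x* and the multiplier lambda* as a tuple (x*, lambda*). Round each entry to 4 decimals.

Form the Lagrangian:
  L(x, lambda) = (1/2) x^T Q x + c^T x + lambda^T (A x - b)
Stationarity (grad_x L = 0): Q x + c + A^T lambda = 0.
Primal feasibility: A x = b.

This gives the KKT block system:
  [ Q   A^T ] [ x     ]   [-c ]
  [ A    0  ] [ lambda ] = [ b ]

Solving the linear system:
  x*      = (0.6164, 1.9195, -0.387)
  lambda* = (-1.339)
  f(x*)   = -2.1036

x* = (0.6164, 1.9195, -0.387), lambda* = (-1.339)


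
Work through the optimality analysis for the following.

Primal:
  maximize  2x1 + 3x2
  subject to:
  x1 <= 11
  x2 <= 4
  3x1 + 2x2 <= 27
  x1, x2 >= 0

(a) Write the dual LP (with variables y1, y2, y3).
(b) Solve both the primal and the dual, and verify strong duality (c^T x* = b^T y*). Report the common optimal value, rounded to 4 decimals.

The standard primal-dual pair for 'max c^T x s.t. A x <= b, x >= 0' is:
  Dual:  min b^T y  s.t.  A^T y >= c,  y >= 0.

So the dual LP is:
  minimize  11y1 + 4y2 + 27y3
  subject to:
    y1 + 3y3 >= 2
    y2 + 2y3 >= 3
    y1, y2, y3 >= 0

Solving the primal: x* = (6.3333, 4).
  primal value c^T x* = 24.6667.
Solving the dual: y* = (0, 1.6667, 0.6667).
  dual value b^T y* = 24.6667.
Strong duality: c^T x* = b^T y*. Confirmed.

24.6667


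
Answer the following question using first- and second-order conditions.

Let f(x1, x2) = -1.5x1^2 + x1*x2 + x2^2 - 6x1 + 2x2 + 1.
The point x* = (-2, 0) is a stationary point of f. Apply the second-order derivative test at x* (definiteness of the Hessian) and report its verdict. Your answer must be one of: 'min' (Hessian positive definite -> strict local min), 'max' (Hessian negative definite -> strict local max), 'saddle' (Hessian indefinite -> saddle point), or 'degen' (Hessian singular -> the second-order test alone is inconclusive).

Compute the Hessian H = grad^2 f:
  H = [[-3, 1], [1, 2]]
Verify stationarity: grad f(x*) = H x* + g = (0, 0).
Eigenvalues of H: -3.1926, 2.1926.
Eigenvalues have mixed signs, so H is indefinite -> x* is a saddle point.

saddle


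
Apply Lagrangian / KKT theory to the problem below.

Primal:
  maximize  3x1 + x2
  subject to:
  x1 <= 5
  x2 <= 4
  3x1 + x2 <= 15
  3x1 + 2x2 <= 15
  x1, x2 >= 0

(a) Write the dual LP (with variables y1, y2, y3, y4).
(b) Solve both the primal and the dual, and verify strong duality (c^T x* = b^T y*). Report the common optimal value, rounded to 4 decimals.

The standard primal-dual pair for 'max c^T x s.t. A x <= b, x >= 0' is:
  Dual:  min b^T y  s.t.  A^T y >= c,  y >= 0.

So the dual LP is:
  minimize  5y1 + 4y2 + 15y3 + 15y4
  subject to:
    y1 + 3y3 + 3y4 >= 3
    y2 + y3 + 2y4 >= 1
    y1, y2, y3, y4 >= 0

Solving the primal: x* = (5, 0).
  primal value c^T x* = 15.
Solving the dual: y* = (0, 0, 0, 1).
  dual value b^T y* = 15.
Strong duality: c^T x* = b^T y*. Confirmed.

15


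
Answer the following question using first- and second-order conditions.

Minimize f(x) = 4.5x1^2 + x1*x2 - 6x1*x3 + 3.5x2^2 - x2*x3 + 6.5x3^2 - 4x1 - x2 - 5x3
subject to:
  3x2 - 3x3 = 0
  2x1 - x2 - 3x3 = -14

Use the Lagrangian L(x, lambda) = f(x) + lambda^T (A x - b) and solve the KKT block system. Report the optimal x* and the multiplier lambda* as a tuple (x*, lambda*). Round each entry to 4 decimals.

Form the Lagrangian:
  L(x, lambda) = (1/2) x^T Q x + c^T x + lambda^T (A x - b)
Stationarity (grad_x L = 0): Q x + c + A^T lambda = 0.
Primal feasibility: A x = b.

This gives the KKT block system:
  [ Q   A^T ] [ x     ]   [-c ]
  [ A    0  ] [ lambda ] = [ b ]

Solving the linear system:
  x*      = (-0.8235, 3.0882, 3.0882)
  lambda* = (-1.0931, 13.4265)
  f(x*)   = 86.3676

x* = (-0.8235, 3.0882, 3.0882), lambda* = (-1.0931, 13.4265)


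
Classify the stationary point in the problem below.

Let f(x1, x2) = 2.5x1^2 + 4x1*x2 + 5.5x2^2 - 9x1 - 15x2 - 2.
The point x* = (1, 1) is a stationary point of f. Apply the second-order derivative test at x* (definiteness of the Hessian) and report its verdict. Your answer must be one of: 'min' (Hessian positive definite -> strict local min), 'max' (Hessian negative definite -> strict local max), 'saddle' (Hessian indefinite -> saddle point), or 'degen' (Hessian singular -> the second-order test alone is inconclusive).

Compute the Hessian H = grad^2 f:
  H = [[5, 4], [4, 11]]
Verify stationarity: grad f(x*) = H x* + g = (0, 0).
Eigenvalues of H: 3, 13.
Both eigenvalues > 0, so H is positive definite -> x* is a strict local min.

min


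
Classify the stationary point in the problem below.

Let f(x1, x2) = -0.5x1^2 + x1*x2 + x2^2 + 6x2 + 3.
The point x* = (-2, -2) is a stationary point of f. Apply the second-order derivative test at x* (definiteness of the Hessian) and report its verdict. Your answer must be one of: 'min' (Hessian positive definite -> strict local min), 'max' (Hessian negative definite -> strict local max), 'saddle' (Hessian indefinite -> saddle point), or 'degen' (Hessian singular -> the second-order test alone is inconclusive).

Compute the Hessian H = grad^2 f:
  H = [[-1, 1], [1, 2]]
Verify stationarity: grad f(x*) = H x* + g = (0, 0).
Eigenvalues of H: -1.3028, 2.3028.
Eigenvalues have mixed signs, so H is indefinite -> x* is a saddle point.

saddle


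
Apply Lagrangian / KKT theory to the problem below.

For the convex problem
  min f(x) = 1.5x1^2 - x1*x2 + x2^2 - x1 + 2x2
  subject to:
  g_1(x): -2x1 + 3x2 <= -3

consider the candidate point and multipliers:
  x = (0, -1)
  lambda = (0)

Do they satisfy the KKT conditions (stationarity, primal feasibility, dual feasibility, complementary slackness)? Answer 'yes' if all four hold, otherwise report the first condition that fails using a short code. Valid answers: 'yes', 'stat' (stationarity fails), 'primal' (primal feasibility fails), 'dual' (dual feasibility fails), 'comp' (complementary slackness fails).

Gradient of f: grad f(x) = Q x + c = (0, 0)
Constraint values g_i(x) = a_i^T x - b_i:
  g_1((0, -1)) = 0
Stationarity residual: grad f(x) + sum_i lambda_i a_i = (0, 0)
  -> stationarity OK
Primal feasibility (all g_i <= 0): OK
Dual feasibility (all lambda_i >= 0): OK
Complementary slackness (lambda_i * g_i(x) = 0 for all i): OK

Verdict: yes, KKT holds.

yes


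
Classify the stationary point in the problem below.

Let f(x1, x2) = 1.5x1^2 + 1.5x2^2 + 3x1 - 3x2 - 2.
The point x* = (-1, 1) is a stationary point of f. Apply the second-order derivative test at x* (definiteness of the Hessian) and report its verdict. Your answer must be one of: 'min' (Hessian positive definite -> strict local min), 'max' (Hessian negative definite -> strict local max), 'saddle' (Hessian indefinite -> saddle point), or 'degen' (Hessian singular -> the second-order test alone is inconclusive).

Compute the Hessian H = grad^2 f:
  H = [[3, 0], [0, 3]]
Verify stationarity: grad f(x*) = H x* + g = (0, 0).
Eigenvalues of H: 3, 3.
Both eigenvalues > 0, so H is positive definite -> x* is a strict local min.

min


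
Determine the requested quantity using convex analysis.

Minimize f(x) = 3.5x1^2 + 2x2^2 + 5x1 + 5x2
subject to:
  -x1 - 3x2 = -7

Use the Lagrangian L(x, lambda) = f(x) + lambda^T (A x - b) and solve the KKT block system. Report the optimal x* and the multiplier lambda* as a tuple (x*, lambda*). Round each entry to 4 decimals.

Form the Lagrangian:
  L(x, lambda) = (1/2) x^T Q x + c^T x + lambda^T (A x - b)
Stationarity (grad_x L = 0): Q x + c + A^T lambda = 0.
Primal feasibility: A x = b.

This gives the KKT block system:
  [ Q   A^T ] [ x     ]   [-c ]
  [ A    0  ] [ lambda ] = [ b ]

Solving the linear system:
  x*      = (-0.0299, 2.3433)
  lambda* = (4.791)
  f(x*)   = 22.5522

x* = (-0.0299, 2.3433), lambda* = (4.791)


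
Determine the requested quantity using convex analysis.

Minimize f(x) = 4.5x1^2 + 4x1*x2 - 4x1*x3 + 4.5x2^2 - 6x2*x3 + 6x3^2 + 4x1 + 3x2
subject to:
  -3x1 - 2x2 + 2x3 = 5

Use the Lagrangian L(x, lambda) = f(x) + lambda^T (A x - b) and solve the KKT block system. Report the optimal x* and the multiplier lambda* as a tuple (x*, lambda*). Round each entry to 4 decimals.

Form the Lagrangian:
  L(x, lambda) = (1/2) x^T Q x + c^T x + lambda^T (A x - b)
Stationarity (grad_x L = 0): Q x + c + A^T lambda = 0.
Primal feasibility: A x = b.

This gives the KKT block system:
  [ Q   A^T ] [ x     ]   [-c ]
  [ A    0  ] [ lambda ] = [ b ]

Solving the linear system:
  x*      = (-1.4, -0.6, -0.2)
  lambda* = (-3.4)
  f(x*)   = 4.8

x* = (-1.4, -0.6, -0.2), lambda* = (-3.4)
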